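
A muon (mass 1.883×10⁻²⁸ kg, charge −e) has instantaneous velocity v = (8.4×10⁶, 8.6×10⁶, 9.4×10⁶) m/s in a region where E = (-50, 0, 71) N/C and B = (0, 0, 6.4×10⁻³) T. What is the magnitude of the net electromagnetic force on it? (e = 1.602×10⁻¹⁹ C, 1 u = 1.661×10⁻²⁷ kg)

v×B = (5.50×10⁴, -5.38×10⁴, 0) N/C.
E + v×B = (5.50×10⁴, -5.38×10⁴, 71.0) N/C.
F = q(E + v×B) = (−1.602×10⁻¹⁹ C)·(5.50×10⁴, -5.38×10⁴, 71.0) = (-8.81×10⁻¹⁵, 8.61×10⁻¹⁵, -1.14×10⁻¹⁷) N.
|F| = 1.23×10⁻¹⁴ N.

|F| ≈ 1.23×10⁻¹⁴ N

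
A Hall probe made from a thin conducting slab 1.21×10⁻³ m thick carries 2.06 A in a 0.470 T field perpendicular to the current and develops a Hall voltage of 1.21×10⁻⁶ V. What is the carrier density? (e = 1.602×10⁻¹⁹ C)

From V_H = IB/(n e t), n = IB/(V_H e t).
n = (2.06)(0.470)/((1.21×10⁻⁶)(1.602×10⁻¹⁹)(1.21×10⁻³)) ≈ 4.13×10²⁷ m⁻³.

n ≈ 4.13×10²⁷ m⁻³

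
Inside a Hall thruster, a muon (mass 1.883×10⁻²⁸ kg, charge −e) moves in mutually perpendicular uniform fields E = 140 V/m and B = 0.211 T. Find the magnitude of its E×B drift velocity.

v_d ≈ 664 m/s

The E×B drift speed is v_d = E/B.
v_d = 140/0.211 = 664 m/s.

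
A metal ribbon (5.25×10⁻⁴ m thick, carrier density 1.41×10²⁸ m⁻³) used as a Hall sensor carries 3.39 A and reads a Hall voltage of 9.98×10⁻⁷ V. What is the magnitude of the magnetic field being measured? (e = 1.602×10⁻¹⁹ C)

From V_H = IB/(n e t), B = V_H n e t / I.
B = (9.98×10⁻⁷)(1.41×10²⁸)(1.602×10⁻¹⁹)(5.25×10⁻⁴)/3.39 ≈ 0.349 T.

B ≈ 0.349 T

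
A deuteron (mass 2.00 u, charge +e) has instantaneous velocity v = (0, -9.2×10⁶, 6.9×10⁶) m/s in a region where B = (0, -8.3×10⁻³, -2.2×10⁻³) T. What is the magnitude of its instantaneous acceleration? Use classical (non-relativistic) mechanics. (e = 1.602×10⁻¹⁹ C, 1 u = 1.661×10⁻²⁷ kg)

|a| ≈ 3.74×10¹² m/s²

v×B = (7.75×10⁴, 0, 0) N/C.
F = q v×B = (1.602×10⁻¹⁹ C)·(7.75×10⁴, 0, 0) = (1.24×10⁻¹⁴, 0, 0) N.
|a| = |F|/m = 1.242×10⁻¹⁴/3.322×10⁻²⁷ ≈ 3.74×10¹² m/s².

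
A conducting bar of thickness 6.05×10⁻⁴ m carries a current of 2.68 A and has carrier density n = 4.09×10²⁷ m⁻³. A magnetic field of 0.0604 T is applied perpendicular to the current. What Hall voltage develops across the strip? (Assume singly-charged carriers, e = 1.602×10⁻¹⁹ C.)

V_H = IB/(n e t).
V_H = (2.68)(0.0604)/((4.09×10²⁷)(1.602×10⁻¹⁹)(6.05×10⁻⁴)) ≈ 4.08×10⁻⁷ V.

V_H ≈ 4.08×10⁻⁷ V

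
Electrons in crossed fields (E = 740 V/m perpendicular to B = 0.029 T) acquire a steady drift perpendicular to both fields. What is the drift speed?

v_d ≈ 2.6×10⁴ m/s

The steady drift has the magnetic force balancing the electric force, so v_d = E/B.
v_d = 740/0.029 = 2.6×10⁴ m/s.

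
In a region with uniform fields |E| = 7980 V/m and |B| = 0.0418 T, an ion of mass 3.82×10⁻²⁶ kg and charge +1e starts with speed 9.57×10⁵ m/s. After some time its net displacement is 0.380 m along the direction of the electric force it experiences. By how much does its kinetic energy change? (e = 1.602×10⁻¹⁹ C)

The magnetic force is always ⟂ v and does no work; only the electric force changes KE.
ΔKE = F_E · d = |q|E d = (1.602×10⁻¹⁹)(7980)(0.380) ≈ 4.86×10⁻¹⁶ J.

ΔKE ≈ 4.86×10⁻¹⁶ J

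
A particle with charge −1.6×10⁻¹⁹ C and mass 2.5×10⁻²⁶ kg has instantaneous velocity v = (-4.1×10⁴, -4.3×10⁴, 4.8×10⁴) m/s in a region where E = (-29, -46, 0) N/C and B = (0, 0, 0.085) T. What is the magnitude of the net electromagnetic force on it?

v×B = (-3660, 3490, 0) N/C.
E + v×B = (-3680, 3440, 0) N/C.
F = q(E + v×B) = (−1.6×10⁻¹⁹ C)·(-3680, 3440, 0) = (5.89×10⁻¹⁶, -5.50×10⁻¹⁶, 0) N.
|F| = 8.06×10⁻¹⁶ N.

|F| ≈ 8.06×10⁻¹⁶ N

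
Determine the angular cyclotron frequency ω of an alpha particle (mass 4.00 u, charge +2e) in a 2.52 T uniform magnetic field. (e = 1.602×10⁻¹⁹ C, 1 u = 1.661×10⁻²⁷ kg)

ω ≈ 1.22×10⁸ rad/s

ω = |q|B/m.
ω = (3.204×10⁻¹⁹)(2.52)/6.644×10⁻²⁷ ≈ 1.22×10⁸ rad/s.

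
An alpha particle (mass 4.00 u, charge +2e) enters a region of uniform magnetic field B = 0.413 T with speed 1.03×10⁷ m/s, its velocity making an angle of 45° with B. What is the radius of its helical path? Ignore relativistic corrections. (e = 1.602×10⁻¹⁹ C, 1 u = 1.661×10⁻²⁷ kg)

r ≈ 0.366 m

v⊥ = v sinθ = 1.03×10⁷·sin45° ≈ 7.283×10⁶ m/s.
r = m v⊥/(|q|B) = (6.644×10⁻²⁷)(7.283×10⁶)/((3.204×10⁻¹⁹)(0.413)) ≈ 0.366 m.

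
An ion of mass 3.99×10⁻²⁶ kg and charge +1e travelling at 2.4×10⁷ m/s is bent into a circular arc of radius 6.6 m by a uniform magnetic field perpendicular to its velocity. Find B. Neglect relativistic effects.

B ≈ 0.91 T

From |q|vB = mv²/r, B = mv/(|q|r).
B = (3.99×10⁻²⁶)(2.4×10⁷)/((1.602×10⁻¹⁹)(6.6)) ≈ 0.91 T.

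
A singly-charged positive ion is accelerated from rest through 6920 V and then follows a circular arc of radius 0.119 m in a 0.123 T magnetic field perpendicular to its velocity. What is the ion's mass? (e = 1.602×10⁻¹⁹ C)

m ≈ 2.48×10⁻²⁷ kg

Combine |q|V = ½mv² and r = mv/(|q|B): eliminate v to get m = qB²r²/(2V).
m = (1.602×10⁻¹⁹)(0.123)²(0.119)²/(2·6920) ≈ 2.48×10⁻²⁷ kg.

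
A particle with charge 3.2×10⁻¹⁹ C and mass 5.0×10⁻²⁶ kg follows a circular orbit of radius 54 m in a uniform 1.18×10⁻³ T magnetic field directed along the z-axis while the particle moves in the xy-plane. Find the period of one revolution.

The cyclotron period depends only on m, q, B: T = 2πm/(|q|B).
T = 2π(5.0×10⁻²⁶)/((3.2×10⁻¹⁹)(1.18×10⁻³)) ≈ 8.32×10⁻⁴ s.

T ≈ 8.32×10⁻⁴ s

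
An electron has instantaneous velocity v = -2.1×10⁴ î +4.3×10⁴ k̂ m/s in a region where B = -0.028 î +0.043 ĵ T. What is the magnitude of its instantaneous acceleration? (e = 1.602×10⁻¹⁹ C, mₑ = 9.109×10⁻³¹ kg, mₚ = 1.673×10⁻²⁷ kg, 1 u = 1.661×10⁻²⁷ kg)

|a| ≈ 4.19×10¹⁴ m/s²

v×B = (-1850, -1200, -903) N/C.
F = q v×B = (−1.602×10⁻¹⁹ C)·(-1850, -1200, -903) = (2.96×10⁻¹⁶, 1.93×10⁻¹⁶, 1.45×10⁻¹⁶) N.
|a| = |F|/m = 3.819×10⁻¹⁶/9.109×10⁻³¹ ≈ 4.19×10¹⁴ m/s².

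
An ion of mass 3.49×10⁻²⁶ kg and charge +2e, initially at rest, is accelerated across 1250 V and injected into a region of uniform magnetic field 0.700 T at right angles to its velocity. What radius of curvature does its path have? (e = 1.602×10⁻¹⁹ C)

Acceleration: |q|V = ½mv² ⇒ v = √(2|q|V/m) = √(2·3.204×10⁻¹⁹·1250/3.49×10⁻²⁶) ≈ 1.515×10⁵ m/s.
In the field: r = mv/(|q|B) = (3.49×10⁻²⁶)(1.515×10⁵)/((3.204×10⁻¹⁹)(0.700)) ≈ 0.0236 m.

r ≈ 0.0236 m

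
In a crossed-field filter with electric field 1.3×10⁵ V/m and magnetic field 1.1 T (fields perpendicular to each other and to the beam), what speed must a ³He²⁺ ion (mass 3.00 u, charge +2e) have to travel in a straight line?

Straight-line motion ⇒ electric and magnetic forces cancel, so E = vB.
v = E/B = 1.3×10⁵/1.1 = 1.2×10⁵ m/s.

v = 1.2×10⁵ m/s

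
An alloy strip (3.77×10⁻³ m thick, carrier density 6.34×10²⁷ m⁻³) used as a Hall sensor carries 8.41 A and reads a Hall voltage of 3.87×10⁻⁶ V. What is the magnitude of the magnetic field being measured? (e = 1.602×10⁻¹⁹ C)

B ≈ 1.76 T

From V_H = IB/(n e t), B = V_H n e t / I.
B = (3.87×10⁻⁶)(6.34×10²⁷)(1.602×10⁻¹⁹)(3.77×10⁻³)/8.41 ≈ 1.76 T.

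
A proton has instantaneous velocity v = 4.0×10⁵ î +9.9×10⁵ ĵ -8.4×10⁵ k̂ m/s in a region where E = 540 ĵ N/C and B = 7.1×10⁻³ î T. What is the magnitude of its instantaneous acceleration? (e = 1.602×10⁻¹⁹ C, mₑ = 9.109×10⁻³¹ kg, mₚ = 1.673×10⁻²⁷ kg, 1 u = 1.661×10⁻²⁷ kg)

|a| ≈ 8.50×10¹¹ m/s²

v×B = (0, -5960, -7030) N/C.
E + v×B = (0, -5420, -7030) N/C.
F = q(E + v×B) = (1.602×10⁻¹⁹ C)·(0, -5420, -7030) = (0, -8.69×10⁻¹⁶, -1.13×10⁻¹⁵) N.
|a| = |F|/m = 1.422×10⁻¹⁵/1.673×10⁻²⁷ ≈ 8.50×10¹¹ m/s².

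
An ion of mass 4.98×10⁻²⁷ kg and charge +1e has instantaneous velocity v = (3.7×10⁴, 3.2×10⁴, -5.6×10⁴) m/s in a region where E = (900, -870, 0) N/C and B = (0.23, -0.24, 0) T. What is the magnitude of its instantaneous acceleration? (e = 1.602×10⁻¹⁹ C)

v×B = (-1.34×10⁴, -1.29×10⁴, -1.62×10⁴) N/C.
E + v×B = (-1.25×10⁴, -1.38×10⁴, -1.62×10⁴) N/C.
F = q(E + v×B) = (1.602×10⁻¹⁹ C)·(-1.25×10⁴, -1.38×10⁴, -1.62×10⁴) = (-2.01×10⁻¹⁵, -2.20×10⁻¹⁵, -2.60×10⁻¹⁵) N.
|a| = |F|/m = 3.957×10⁻¹⁵/4.98×10⁻²⁷ ≈ 7.95×10¹¹ m/s².

|a| ≈ 7.95×10¹¹ m/s²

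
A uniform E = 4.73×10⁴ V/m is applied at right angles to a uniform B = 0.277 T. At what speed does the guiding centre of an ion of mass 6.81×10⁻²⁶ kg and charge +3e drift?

In crossed fields the guiding centre drifts at v_d = |E×B|/B² = E/B, independent of charge and mass.
v_d = 4.73×10⁴/0.277 = 1.71×10⁵ m/s.

v_d ≈ 1.71×10⁵ m/s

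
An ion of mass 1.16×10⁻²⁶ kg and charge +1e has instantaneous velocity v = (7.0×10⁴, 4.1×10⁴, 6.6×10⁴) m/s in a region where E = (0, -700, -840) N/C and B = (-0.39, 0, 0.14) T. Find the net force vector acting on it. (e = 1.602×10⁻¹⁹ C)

v×B = (5740, -3.55×10⁴, 1.60×10⁴) N/C.
E + v×B = (5740, -3.62×10⁴, 1.52×10⁴) N/C.
F = q(E + v×B) = (1.602×10⁻¹⁹ C)·(5740, -3.62×10⁴, 1.52×10⁴) = (9.20×10⁻¹⁶, -5.81×10⁻¹⁵, 2.43×10⁻¹⁵) N.

F ≈ (9.20×10⁻¹⁶, -5.81×10⁻¹⁵, 2.43×10⁻¹⁵) N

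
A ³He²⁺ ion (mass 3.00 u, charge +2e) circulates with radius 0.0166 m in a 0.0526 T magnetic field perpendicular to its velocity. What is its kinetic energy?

KE ≈ 49.0 eV

v = |q|Br/m, then KE = ½mv² = (qBr)²/(2m).
v = (3.204×10⁻¹⁹)(0.0526)(0.0166)/4.983×10⁻²⁷ ≈ 5.614×10⁴ m/s.
KE = ½(4.983×10⁻²⁷)(5.614×10⁴)² ≈ 7.85×10⁻¹⁸ J = 49.0 eV.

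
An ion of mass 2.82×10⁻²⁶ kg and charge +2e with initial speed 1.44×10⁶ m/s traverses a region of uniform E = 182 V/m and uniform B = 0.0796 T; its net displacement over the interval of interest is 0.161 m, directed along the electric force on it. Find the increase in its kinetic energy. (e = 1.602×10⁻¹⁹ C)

ΔKE ≈ 9.39×10⁻¹⁸ J

The magnetic force is always ⟂ v and does no work; only the electric force changes KE.
ΔKE = F_E · d = |q|E d = (3.204×10⁻¹⁹)(182)(0.161) ≈ 9.39×10⁻¹⁸ J.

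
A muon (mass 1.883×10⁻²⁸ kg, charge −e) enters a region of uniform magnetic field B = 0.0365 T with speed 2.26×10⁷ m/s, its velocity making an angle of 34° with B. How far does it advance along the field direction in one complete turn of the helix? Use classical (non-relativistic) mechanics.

v∥ = v cosθ = 2.26×10⁷·cos34° ≈ 1.874×10⁷ m/s.
T = 2πm/(|q|B) = 2π(1.883×10⁻²⁸)/((1.602×10⁻¹⁹)(0.0365)) ≈ 2.023×10⁻⁷ s.
pitch = v∥ T = (1.874×10⁷)(2.023×10⁻⁷) ≈ 3.79 m.

p ≈ 3.79 m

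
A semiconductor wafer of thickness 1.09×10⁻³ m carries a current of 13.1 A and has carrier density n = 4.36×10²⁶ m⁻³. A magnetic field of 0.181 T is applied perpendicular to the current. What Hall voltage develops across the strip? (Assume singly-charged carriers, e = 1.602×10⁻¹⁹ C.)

V_H ≈ 3.11×10⁻⁵ V

V_H = IB/(n e t).
V_H = (13.1)(0.181)/((4.36×10²⁶)(1.602×10⁻¹⁹)(1.09×10⁻³)) ≈ 3.11×10⁻⁵ V.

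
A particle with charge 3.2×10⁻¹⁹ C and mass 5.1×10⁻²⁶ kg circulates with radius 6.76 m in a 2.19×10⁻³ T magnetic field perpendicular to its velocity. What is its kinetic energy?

KE ≈ 1370 eV

v = |q|Br/m, then KE = ½mv² = (qBr)²/(2m).
v = (3.2×10⁻¹⁹)(2.19×10⁻³)(6.76)/5.1×10⁻²⁶ ≈ 9.289×10⁴ m/s.
KE = ½(5.1×10⁻²⁶)(9.289×10⁴)² ≈ 2.20×10⁻¹⁶ J = 1370 eV.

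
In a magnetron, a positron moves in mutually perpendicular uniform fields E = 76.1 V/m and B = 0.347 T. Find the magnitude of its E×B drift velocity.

v_d ≈ 219 m/s

The steady drift has the magnetic force balancing the electric force, so v_d = E/B.
v_d = 76.1/0.347 = 219 m/s.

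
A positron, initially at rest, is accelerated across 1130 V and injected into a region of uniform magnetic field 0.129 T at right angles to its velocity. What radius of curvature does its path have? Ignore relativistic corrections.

Acceleration: |q|V = ½mv² ⇒ v = √(2|q|V/m) = √(2·1.602×10⁻¹⁹·1130/9.109×10⁻³¹) ≈ 1.994×10⁷ m/s.
In the field: r = mv/(|q|B) = (9.109×10⁻³¹)(1.994×10⁷)/((1.602×10⁻¹⁹)(0.129)) ≈ 8.79×10⁻⁴ m.

r ≈ 8.79×10⁻⁴ m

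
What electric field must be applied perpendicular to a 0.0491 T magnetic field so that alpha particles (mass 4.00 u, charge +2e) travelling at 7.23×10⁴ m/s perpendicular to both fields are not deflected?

For straight-line motion qE = qvB, so E = vB.
E = 7.23×10⁴ × 0.0491 = 3550 V/m.

E = 3550 V/m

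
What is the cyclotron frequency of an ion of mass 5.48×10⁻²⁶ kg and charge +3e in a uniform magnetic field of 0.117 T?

f = |q|B/(2πm).
f = (4.806×10⁻¹⁹)(0.117)/(2π·5.48×10⁻²⁶) ≈ 1.63×10⁵ Hz.

f ≈ 1.63×10⁵ Hz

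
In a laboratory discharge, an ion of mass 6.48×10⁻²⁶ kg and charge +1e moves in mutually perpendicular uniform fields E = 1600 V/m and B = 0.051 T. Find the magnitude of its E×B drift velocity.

In crossed fields the guiding centre drifts at v_d = |E×B|/B² = E/B, independent of charge and mass.
v_d = 1600/0.051 = 3.1×10⁴ m/s.

v_d ≈ 3.1×10⁴ m/s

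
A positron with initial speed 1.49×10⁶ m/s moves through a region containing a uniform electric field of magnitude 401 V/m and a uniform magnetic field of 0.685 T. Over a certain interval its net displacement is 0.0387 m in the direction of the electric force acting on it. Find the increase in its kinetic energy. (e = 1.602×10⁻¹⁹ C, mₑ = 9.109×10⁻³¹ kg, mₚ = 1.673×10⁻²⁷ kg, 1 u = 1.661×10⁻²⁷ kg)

ΔKE ≈ 2.49×10⁻¹⁸ J

The magnetic force is always ⟂ v and does no work; only the electric force changes KE.
ΔKE = F_E · d = |q|E d = (1.602×10⁻¹⁹)(401)(0.0387) ≈ 2.49×10⁻¹⁸ J.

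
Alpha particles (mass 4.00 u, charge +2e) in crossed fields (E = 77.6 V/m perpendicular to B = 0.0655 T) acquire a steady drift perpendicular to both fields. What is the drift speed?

The steady drift has the magnetic force balancing the electric force, so v_d = E/B.
v_d = 77.6/0.0655 = 1180 m/s.

v_d ≈ 1180 m/s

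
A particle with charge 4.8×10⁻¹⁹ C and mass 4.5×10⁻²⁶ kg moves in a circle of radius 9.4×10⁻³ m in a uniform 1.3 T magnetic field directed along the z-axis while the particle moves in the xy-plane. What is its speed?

From |q|vB = mv²/r, v = |q|Br/m.
v = (4.8×10⁻¹⁹)(1.3)(9.4×10⁻³)/4.5×10⁻²⁶ ≈ 1.3×10⁵ m/s.

v ≈ 1.3×10⁵ m/s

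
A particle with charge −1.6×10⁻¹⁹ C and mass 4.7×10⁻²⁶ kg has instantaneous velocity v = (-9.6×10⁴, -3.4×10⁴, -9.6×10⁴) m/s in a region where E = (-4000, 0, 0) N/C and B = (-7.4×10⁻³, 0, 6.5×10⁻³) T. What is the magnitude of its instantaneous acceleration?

|a| ≈ 1.51×10¹⁰ m/s²

v×B = (-221, 1330, -252) N/C.
E + v×B = (-4220, 1330, -252) N/C.
F = q(E + v×B) = (−1.6×10⁻¹⁹ C)·(-4220, 1330, -252) = (6.75×10⁻¹⁶, -2.14×10⁻¹⁶, 4.03×10⁻¹⁷) N.
|a| = |F|/m = 7.094×10⁻¹⁶/4.7×10⁻²⁶ ≈ 1.51×10¹⁰ m/s².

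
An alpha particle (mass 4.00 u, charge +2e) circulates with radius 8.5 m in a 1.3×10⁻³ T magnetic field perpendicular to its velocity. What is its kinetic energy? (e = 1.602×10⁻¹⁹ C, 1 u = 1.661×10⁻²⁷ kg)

KE ≈ 5900 eV

v = |q|Br/m, then KE = ½mv² = (qBr)²/(2m).
v = (3.204×10⁻¹⁹)(1.3×10⁻³)(8.5)/6.644×10⁻²⁷ ≈ 5.329×10⁵ m/s.
KE = ½(6.644×10⁻²⁷)(5.329×10⁵)² ≈ 9.4×10⁻¹⁶ J = 5900 eV.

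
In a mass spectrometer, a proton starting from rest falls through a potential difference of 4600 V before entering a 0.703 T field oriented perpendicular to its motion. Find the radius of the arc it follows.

Acceleration: |q|V = ½mv² ⇒ v = √(2|q|V/m) = √(2·1.602×10⁻¹⁹·4600/1.673×10⁻²⁷) ≈ 9.386×10⁵ m/s.
In the field: r = mv/(|q|B) = (1.673×10⁻²⁷)(9.386×10⁵)/((1.602×10⁻¹⁹)(0.703)) ≈ 0.0139 m.

r ≈ 0.0139 m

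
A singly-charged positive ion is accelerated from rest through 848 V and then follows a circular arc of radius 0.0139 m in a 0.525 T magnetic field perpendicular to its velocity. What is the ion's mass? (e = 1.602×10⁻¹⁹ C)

m ≈ 5.03×10⁻²⁷ kg

Combine |q|V = ½mv² and r = mv/(|q|B): eliminate v to get m = qB²r²/(2V).
m = (1.602×10⁻¹⁹)(0.525)²(0.0139)²/(2·848) ≈ 5.03×10⁻²⁷ kg.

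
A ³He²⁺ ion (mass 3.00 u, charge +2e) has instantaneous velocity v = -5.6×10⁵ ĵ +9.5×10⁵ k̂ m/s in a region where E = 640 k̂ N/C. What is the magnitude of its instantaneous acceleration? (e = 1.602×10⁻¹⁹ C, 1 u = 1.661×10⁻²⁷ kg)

Only an electric field acts, so F = qE = (3.204×10⁻¹⁹ C)·(0, 0, 640) = (0, 0, 2.05×10⁻¹⁶) N.
|a| = |F|/m = 2.051×10⁻¹⁶/4.983×10⁻²⁷ ≈ 4.12×10¹⁰ m/s².

|a| ≈ 4.12×10¹⁰ m/s²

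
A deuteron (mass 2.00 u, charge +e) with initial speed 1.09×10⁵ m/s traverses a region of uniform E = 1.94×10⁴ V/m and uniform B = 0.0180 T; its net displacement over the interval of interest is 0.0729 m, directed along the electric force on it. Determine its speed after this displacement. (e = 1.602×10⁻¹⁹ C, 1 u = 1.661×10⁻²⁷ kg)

v_f ≈ 3.85×10⁵ m/s

B does no work; ΔKE = |q|E d.
½mv_f² = ½mv₀² + |q|Ed = ½(3.322×10⁻²⁷)(1.09×10⁵)² + (1.602×10⁻¹⁹)(1.94×10⁴)(0.0729) ≈ 1.973×10⁻¹⁷ J + 2.266×10⁻¹⁶ J ≈ 2.463×10⁻¹⁶ J.
v_f = √(2·2.463×10⁻¹⁶/3.322×10⁻²⁷) ≈ 3.85×10⁵ m/s.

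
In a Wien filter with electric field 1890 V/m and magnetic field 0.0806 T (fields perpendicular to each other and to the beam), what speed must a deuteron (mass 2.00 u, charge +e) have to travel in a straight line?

v = 2.34×10⁴ m/s

Zero net Lorentz force requires |qE| = |q v×B|, i.e. E = vB.
v = E/B = 1890/0.0806 = 2.34×10⁴ m/s.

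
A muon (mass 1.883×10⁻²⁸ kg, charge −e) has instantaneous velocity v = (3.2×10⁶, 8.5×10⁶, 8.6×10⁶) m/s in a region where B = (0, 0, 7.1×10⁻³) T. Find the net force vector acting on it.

F ≈ (-9.67×10⁻¹⁵, 3.64×10⁻¹⁵, 0) N

v×B = (6.04×10⁴, -2.27×10⁴, 0) N/C.
F = q v×B = (−1.602×10⁻¹⁹ C)·(6.04×10⁴, -2.27×10⁴, 0) = (-9.67×10⁻¹⁵, 3.64×10⁻¹⁵, 0) N.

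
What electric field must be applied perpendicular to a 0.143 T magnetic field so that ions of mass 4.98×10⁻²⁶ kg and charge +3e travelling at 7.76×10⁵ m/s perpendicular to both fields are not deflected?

For straight-line motion qE = qvB, so E = vB.
E = 7.76×10⁵ × 0.143 = 1.11×10⁵ V/m.

E = 1.11×10⁵ V/m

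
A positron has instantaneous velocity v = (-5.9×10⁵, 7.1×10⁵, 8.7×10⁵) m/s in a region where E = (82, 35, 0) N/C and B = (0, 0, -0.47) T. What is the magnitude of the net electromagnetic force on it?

v×B = (-3.34×10⁵, -2.77×10⁵, 0) N/C.
E + v×B = (-3.34×10⁵, -2.77×10⁵, 0) N/C.
F = q(E + v×B) = (1.602×10⁻¹⁹ C)·(-3.34×10⁵, -2.77×10⁵, 0) = (-5.34×10⁻¹⁴, -4.44×10⁻¹⁴, 0) N.
|F| = 6.95×10⁻¹⁴ N.

|F| ≈ 6.95×10⁻¹⁴ N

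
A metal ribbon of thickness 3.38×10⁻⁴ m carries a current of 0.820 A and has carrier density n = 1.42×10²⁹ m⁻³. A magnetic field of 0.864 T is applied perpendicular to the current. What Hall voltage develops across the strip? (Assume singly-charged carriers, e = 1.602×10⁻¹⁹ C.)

V_H ≈ 9.21×10⁻⁸ V

V_H = IB/(n e t).
V_H = (0.820)(0.864)/((1.42×10²⁹)(1.602×10⁻¹⁹)(3.38×10⁻⁴)) ≈ 9.21×10⁻⁸ V.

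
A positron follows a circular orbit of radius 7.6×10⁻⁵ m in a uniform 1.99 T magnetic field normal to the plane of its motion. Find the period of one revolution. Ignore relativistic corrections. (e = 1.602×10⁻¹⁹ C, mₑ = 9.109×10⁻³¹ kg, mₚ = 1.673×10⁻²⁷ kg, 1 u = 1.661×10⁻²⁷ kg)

T ≈ 1.80×10⁻¹¹ s

The cyclotron period depends only on m, q, B: T = 2πm/(|q|B).
T = 2π(9.109×10⁻³¹)/((1.602×10⁻¹⁹)(1.99)) ≈ 1.80×10⁻¹¹ s.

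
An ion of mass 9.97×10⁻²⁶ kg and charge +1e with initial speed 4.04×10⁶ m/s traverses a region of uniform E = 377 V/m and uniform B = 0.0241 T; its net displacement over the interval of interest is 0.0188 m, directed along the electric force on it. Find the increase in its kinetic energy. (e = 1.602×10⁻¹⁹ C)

The magnetic force is always ⟂ v and does no work; only the electric force changes KE.
ΔKE = F_E · d = |q|E d = (1.602×10⁻¹⁹)(377)(0.0188) ≈ 1.14×10⁻¹⁸ J.

ΔKE ≈ 1.14×10⁻¹⁸ J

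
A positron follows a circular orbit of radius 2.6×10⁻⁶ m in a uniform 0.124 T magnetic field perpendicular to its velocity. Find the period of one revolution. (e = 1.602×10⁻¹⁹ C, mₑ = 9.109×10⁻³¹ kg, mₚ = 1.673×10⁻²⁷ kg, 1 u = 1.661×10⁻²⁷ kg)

The cyclotron period depends only on m, q, B: T = 2πm/(|q|B).
T = 2π(9.109×10⁻³¹)/((1.602×10⁻¹⁹)(0.124)) ≈ 2.88×10⁻¹⁰ s.

T ≈ 2.88×10⁻¹⁰ s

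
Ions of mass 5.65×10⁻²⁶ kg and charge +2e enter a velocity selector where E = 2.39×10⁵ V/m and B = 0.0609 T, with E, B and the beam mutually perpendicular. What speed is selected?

For undeflected motion the electric and magnetic forces balance: qE = qvB.
v = E/B = 2.39×10⁵/0.0609 = 3.92×10⁶ m/s.

v = 3.92×10⁶ m/s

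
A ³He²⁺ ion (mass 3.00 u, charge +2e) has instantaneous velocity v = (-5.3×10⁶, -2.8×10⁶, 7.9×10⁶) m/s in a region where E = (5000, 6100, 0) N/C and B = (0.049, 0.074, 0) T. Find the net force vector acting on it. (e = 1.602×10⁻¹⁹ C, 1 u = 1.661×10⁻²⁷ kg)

F ≈ (-1.86×10⁻¹³, 1.26×10⁻¹³, -8.17×10⁻¹⁴) N

v×B = (-5.85×10⁵, 3.87×10⁵, -2.55×10⁵) N/C.
E + v×B = (-5.80×10⁵, 3.93×10⁵, -2.55×10⁵) N/C.
F = q(E + v×B) = (3.204×10⁻¹⁹ C)·(-5.80×10⁵, 3.93×10⁵, -2.55×10⁵) = (-1.86×10⁻¹³, 1.26×10⁻¹³, -8.17×10⁻¹⁴) N.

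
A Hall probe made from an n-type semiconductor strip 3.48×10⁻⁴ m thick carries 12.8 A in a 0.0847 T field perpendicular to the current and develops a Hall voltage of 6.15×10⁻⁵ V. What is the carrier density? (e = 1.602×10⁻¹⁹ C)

From V_H = IB/(n e t), n = IB/(V_H e t).
n = (12.8)(0.0847)/((6.15×10⁻⁵)(1.602×10⁻¹⁹)(3.48×10⁻⁴)) ≈ 3.16×10²⁶ m⁻³.

n ≈ 3.16×10²⁶ m⁻³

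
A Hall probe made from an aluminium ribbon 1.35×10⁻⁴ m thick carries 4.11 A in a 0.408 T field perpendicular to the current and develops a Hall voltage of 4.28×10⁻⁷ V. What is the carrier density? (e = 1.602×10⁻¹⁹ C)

n ≈ 1.81×10²⁹ m⁻³

From V_H = IB/(n e t), n = IB/(V_H e t).
n = (4.11)(0.408)/((4.28×10⁻⁷)(1.602×10⁻¹⁹)(1.35×10⁻⁴)) ≈ 1.81×10²⁹ m⁻³.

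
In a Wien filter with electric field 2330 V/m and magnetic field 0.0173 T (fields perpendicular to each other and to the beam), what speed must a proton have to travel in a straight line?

Zero net Lorentz force requires |qE| = |q v×B|, i.e. E = vB.
v = E/B = 2330/0.0173 = 1.35×10⁵ m/s.
The result is independent of the particle's charge and mass.

v = 1.35×10⁵ m/s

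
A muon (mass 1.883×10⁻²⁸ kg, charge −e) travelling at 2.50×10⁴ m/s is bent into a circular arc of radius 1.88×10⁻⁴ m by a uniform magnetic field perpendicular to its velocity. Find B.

B ≈ 0.156 T

From |q|vB = mv²/r, B = mv/(|q|r).
B = (1.883×10⁻²⁸)(2.50×10⁴)/((1.602×10⁻¹⁹)(1.88×10⁻⁴)) ≈ 0.156 T.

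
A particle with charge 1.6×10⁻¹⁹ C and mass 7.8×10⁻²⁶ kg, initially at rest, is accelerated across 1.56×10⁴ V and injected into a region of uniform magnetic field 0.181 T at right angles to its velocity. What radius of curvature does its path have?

Acceleration: |q|V = ½mv² ⇒ v = √(2|q|V/m) = √(2·1.6×10⁻¹⁹·1.56×10⁴/7.8×10⁻²⁶) ≈ 2.530×10⁵ m/s.
In the field: r = mv/(|q|B) = (7.8×10⁻²⁶)(2.530×10⁵)/((1.6×10⁻¹⁹)(0.181)) ≈ 0.681 m.

r ≈ 0.681 m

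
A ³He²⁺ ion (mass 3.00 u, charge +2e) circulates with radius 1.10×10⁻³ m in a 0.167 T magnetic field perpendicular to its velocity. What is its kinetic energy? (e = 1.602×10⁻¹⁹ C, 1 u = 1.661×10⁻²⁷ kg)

v = |q|Br/m, then KE = ½mv² = (qBr)²/(2m).
v = (3.204×10⁻¹⁹)(0.167)(1.10×10⁻³)/4.983×10⁻²⁷ ≈ 1.181×10⁴ m/s.
KE = ½(4.983×10⁻²⁷)(1.181×10⁴)² ≈ 3.48×10⁻¹⁹ J = 2.17 eV.

KE ≈ 2.17 eV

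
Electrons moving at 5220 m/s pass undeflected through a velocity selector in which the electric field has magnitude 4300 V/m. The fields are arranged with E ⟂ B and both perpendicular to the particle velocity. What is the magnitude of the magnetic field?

Balance of forces in the selector: qE = qvB ⇒ B = E/v.
B = 4300/5220 = 0.824 T.

B = 0.824 T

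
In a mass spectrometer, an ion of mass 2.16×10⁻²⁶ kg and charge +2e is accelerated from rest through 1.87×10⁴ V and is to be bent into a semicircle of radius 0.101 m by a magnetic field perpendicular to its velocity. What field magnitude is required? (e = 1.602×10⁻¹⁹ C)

v = √(2|q|V/m) = √(2·3.204×10⁻¹⁹·1.87×10⁴/2.16×10⁻²⁶) ≈ 7.448×10⁵ m/s.
B = mv/(|q|r) = (2.16×10⁻²⁶)(7.448×10⁵)/((3.204×10⁻¹⁹)(0.101)) ≈ 0.497 T.

B ≈ 0.497 T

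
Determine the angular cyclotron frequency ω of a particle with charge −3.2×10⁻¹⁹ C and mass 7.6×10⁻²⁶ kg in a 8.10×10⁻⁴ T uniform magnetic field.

ω = |q|B/m.
ω = (3.2×10⁻¹⁹)(8.10×10⁻⁴)/7.6×10⁻²⁶ ≈ 3410 rad/s.

ω ≈ 3410 rad/s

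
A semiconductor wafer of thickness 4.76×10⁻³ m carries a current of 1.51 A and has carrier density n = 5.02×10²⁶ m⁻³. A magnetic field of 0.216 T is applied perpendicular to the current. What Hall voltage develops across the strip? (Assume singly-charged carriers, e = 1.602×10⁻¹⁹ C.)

V_H ≈ 8.52×10⁻⁷ V

V_H = IB/(n e t).
V_H = (1.51)(0.216)/((5.02×10²⁶)(1.602×10⁻¹⁹)(4.76×10⁻³)) ≈ 8.52×10⁻⁷ V.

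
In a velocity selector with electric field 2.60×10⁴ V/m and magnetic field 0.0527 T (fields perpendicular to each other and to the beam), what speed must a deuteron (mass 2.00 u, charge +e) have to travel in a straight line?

For undeflected motion the electric and magnetic forces balance: qE = qvB.
v = E/B = 2.60×10⁴/0.0527 = 4.93×10⁵ m/s.

v = 4.93×10⁵ m/s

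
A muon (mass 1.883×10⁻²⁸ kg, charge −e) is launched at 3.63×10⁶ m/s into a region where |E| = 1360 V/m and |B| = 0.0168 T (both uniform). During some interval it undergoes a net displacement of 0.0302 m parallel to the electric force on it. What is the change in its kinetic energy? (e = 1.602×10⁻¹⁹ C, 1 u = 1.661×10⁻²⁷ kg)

ΔKE ≈ 6.58×10⁻¹⁸ J

The magnetic force is always ⟂ v and does no work; only the electric force changes KE.
ΔKE = F_E · d = |q|E d = (1.602×10⁻¹⁹)(1360)(0.0302) ≈ 6.58×10⁻¹⁸ J.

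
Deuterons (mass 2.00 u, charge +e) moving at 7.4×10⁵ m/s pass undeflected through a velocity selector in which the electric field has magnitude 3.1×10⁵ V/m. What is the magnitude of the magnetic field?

B = 0.42 T

Balance of forces in the selector: qE = qvB ⇒ B = E/v.
B = 3.1×10⁵/7.4×10⁵ = 0.42 T.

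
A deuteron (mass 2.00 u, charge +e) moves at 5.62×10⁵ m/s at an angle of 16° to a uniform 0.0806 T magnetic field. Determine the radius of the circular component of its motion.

v⊥ = v sinθ = 5.62×10⁵·sin16° ≈ 1.549×10⁵ m/s.
r = m v⊥/(|q|B) = (3.322×10⁻²⁷)(1.549×10⁵)/((1.602×10⁻¹⁹)(0.0806)) ≈ 0.0399 m.

r ≈ 0.0399 m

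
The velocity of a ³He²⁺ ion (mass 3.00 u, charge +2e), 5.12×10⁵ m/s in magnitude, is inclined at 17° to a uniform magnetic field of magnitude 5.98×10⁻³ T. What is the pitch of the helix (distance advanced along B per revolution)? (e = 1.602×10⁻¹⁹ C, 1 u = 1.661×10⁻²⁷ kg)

v∥ = v cosθ = 5.12×10⁵·cos17° ≈ 4.896×10⁵ m/s.
T = 2πm/(|q|B) = 2π(4.983×10⁻²⁷)/((3.204×10⁻¹⁹)(5.98×10⁻³)) ≈ 1.634×10⁻⁵ s.
pitch = v∥ T = (4.896×10⁵)(1.634×10⁻⁵) ≈ 8.00 m.

p ≈ 8.00 m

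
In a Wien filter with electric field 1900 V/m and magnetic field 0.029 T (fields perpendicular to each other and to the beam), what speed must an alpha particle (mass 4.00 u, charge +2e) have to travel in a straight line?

Straight-line motion ⇒ electric and magnetic forces cancel, so E = vB.
v = E/B = 1900/0.029 = 6.6×10⁴ m/s.

v = 6.6×10⁴ m/s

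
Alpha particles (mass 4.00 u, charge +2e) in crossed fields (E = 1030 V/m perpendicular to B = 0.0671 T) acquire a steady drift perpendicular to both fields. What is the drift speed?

v_d ≈ 1.54×10⁴ m/s

In crossed fields the guiding centre drifts at v_d = |E×B|/B² = E/B, independent of charge and mass.
v_d = 1030/0.0671 = 1.54×10⁴ m/s.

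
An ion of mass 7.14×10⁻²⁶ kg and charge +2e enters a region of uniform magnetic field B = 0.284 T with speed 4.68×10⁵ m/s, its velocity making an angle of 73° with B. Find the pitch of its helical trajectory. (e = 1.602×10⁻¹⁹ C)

p ≈ 0.675 m

v∥ = v cosθ = 4.68×10⁵·cos73° ≈ 1.368×10⁵ m/s.
T = 2πm/(|q|B) = 2π(7.14×10⁻²⁶)/((3.204×10⁻¹⁹)(0.284)) ≈ 4.930×10⁻⁶ s.
pitch = v∥ T = (1.368×10⁵)(4.930×10⁻⁶) ≈ 0.675 m.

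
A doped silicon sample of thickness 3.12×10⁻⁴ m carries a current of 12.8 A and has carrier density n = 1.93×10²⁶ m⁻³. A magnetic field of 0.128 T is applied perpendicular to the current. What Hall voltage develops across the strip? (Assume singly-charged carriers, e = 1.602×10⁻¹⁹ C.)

V_H ≈ 1.70×10⁻⁴ V

V_H = IB/(n e t).
V_H = (12.8)(0.128)/((1.93×10²⁶)(1.602×10⁻¹⁹)(3.12×10⁻⁴)) ≈ 1.70×10⁻⁴ V.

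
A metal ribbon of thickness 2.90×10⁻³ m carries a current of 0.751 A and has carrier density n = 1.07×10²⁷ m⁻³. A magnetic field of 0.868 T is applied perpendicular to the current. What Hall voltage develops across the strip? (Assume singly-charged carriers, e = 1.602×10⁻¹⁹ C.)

V_H ≈ 1.31×10⁻⁶ V

V_H = IB/(n e t).
V_H = (0.751)(0.868)/((1.07×10²⁷)(1.602×10⁻¹⁹)(2.90×10⁻³)) ≈ 1.31×10⁻⁶ V.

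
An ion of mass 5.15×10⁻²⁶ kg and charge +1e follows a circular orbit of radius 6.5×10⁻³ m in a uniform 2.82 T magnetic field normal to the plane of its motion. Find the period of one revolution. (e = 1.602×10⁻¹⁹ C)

The cyclotron period depends only on m, q, B: T = 2πm/(|q|B).
T = 2π(5.15×10⁻²⁶)/((1.602×10⁻¹⁹)(2.82)) ≈ 7.16×10⁻⁷ s.

T ≈ 7.16×10⁻⁷ s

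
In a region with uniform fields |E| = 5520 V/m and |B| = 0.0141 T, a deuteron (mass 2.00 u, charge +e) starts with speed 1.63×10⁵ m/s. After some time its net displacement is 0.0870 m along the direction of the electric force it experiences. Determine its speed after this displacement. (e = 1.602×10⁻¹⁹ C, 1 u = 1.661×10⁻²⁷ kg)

v_f ≈ 2.70×10⁵ m/s

B does no work; ΔKE = |q|E d.
½mv_f² = ½mv₀² + |q|Ed = ½(3.322×10⁻²⁷)(1.63×10⁵)² + (1.602×10⁻¹⁹)(5520)(0.0870) ≈ 4.413×10⁻¹⁷ J + 7.693×10⁻¹⁷ J ≈ 1.211×10⁻¹⁶ J.
v_f = √(2·1.211×10⁻¹⁶/3.322×10⁻²⁷) ≈ 2.70×10⁵ m/s.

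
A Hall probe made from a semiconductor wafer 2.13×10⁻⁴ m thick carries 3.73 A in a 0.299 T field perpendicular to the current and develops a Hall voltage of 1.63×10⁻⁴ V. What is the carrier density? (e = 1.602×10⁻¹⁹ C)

n ≈ 2.01×10²⁶ m⁻³

From V_H = IB/(n e t), n = IB/(V_H e t).
n = (3.73)(0.299)/((1.63×10⁻⁴)(1.602×10⁻¹⁹)(2.13×10⁻⁴)) ≈ 2.01×10²⁶ m⁻³.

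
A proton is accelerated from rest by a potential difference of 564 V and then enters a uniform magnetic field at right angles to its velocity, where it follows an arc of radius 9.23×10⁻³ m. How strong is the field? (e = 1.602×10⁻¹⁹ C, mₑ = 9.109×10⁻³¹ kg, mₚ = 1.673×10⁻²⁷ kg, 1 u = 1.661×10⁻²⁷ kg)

B ≈ 0.372 T

v = √(2|q|V/m) = √(2·1.602×10⁻¹⁹·564/1.673×10⁻²⁷) ≈ 3.287×10⁵ m/s.
B = mv/(|q|r) = (1.673×10⁻²⁷)(3.287×10⁵)/((1.602×10⁻¹⁹)(9.23×10⁻³)) ≈ 0.372 T.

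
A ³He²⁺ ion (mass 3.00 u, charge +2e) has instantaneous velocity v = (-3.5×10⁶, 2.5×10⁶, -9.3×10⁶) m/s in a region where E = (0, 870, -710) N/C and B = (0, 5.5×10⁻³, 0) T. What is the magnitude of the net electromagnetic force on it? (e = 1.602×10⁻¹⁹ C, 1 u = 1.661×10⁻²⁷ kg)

v×B = (5.12×10⁴, 0, -1.92×10⁴) N/C.
E + v×B = (5.12×10⁴, 870, -2.00×10⁴) N/C.
F = q(E + v×B) = (3.204×10⁻¹⁹ C)·(5.12×10⁴, 870, -2.00×10⁴) = (1.64×10⁻¹⁴, 2.79×10⁻¹⁶, -6.40×10⁻¹⁵) N.
|F| = 1.76×10⁻¹⁴ N.

|F| ≈ 1.76×10⁻¹⁴ N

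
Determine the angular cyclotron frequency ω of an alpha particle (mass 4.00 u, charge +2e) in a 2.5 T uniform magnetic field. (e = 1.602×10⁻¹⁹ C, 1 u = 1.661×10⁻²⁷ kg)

ω ≈ 1.2×10⁸ rad/s

ω = |q|B/m.
ω = (3.204×10⁻¹⁹)(2.5)/6.644×10⁻²⁷ ≈ 1.2×10⁸ rad/s.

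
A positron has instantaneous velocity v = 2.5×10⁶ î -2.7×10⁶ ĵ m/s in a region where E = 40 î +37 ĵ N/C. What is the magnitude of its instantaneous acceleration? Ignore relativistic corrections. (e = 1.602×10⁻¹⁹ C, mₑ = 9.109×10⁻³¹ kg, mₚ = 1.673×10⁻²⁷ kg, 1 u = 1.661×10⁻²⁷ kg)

|a| ≈ 9.58×10¹² m/s²

Only an electric field acts, so F = qE = (1.602×10⁻¹⁹ C)·(40.0, 37.0, 0) = (6.41×10⁻¹⁸, 5.93×10⁻¹⁸, 0) N.
|a| = |F|/m = 8.729×10⁻¹⁸/9.109×10⁻³¹ ≈ 9.58×10¹² m/s².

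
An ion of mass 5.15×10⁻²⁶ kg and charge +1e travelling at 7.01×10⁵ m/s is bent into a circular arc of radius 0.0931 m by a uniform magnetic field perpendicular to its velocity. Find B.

From |q|vB = mv²/r, B = mv/(|q|r).
B = (5.15×10⁻²⁶)(7.01×10⁵)/((1.602×10⁻¹⁹)(0.0931)) ≈ 2.42 T.

B ≈ 2.42 T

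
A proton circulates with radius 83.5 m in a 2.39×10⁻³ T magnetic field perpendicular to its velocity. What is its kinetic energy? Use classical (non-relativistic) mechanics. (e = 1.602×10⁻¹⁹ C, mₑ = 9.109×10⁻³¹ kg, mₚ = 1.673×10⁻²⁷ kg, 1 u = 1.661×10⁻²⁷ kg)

v = |q|Br/m, then KE = ½mv² = (qBr)²/(2m).
v = (1.602×10⁻¹⁹)(2.39×10⁻³)(83.5)/1.673×10⁻²⁷ ≈ 1.911×10⁷ m/s.
KE = ½(1.673×10⁻²⁷)(1.911×10⁷)² ≈ 3.05×10⁻¹³ J.

KE ≈ 3.05×10⁻¹³ J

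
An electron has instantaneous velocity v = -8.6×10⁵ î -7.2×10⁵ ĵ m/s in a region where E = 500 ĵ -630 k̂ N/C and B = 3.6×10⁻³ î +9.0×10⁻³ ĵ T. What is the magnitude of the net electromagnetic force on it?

v×B = (0, 0, -5150) N/C.
E + v×B = (0, 500, -5780) N/C.
F = q(E + v×B) = (−1.602×10⁻¹⁹ C)·(0, 500, -5780) = (0, -8.01×10⁻¹⁷, 9.26×10⁻¹⁶) N.
|F| = 9.29×10⁻¹⁶ N.

|F| ≈ 9.29×10⁻¹⁶ N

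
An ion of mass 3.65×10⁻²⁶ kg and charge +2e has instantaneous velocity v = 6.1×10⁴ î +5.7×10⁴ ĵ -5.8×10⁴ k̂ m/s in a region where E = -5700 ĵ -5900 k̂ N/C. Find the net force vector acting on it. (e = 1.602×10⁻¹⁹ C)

Only an electric field acts, so F = qE = (3.204×10⁻¹⁹ C)·(0, -5700, -5900) = (0, -1.83×10⁻¹⁵, -1.89×10⁻¹⁵) N.

F ≈ (0, -1.83×10⁻¹⁵, -1.89×10⁻¹⁵) N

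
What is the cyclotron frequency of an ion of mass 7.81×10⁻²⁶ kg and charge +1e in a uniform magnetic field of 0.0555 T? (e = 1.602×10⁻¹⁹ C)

f ≈ 1.81×10⁴ Hz

f = |q|B/(2πm).
f = (1.602×10⁻¹⁹)(0.0555)/(2π·7.81×10⁻²⁶) ≈ 1.81×10⁴ Hz.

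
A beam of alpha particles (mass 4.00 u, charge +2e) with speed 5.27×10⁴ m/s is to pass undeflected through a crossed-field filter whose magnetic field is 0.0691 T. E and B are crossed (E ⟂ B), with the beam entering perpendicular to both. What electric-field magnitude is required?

E = 3640 V/m

For straight-line motion qE = qvB, so E = vB.
E = 5.27×10⁴ × 0.0691 = 3640 V/m.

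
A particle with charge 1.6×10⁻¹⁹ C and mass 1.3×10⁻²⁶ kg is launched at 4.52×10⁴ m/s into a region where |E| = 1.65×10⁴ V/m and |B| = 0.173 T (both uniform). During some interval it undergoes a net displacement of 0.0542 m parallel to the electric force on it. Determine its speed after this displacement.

v_f ≈ 1.55×10⁵ m/s

B does no work; ΔKE = |q|E d.
½mv_f² = ½mv₀² + |q|Ed = ½(1.3×10⁻²⁶)(4.52×10⁴)² + (1.6×10⁻¹⁹)(1.65×10⁴)(0.0542) ≈ 1.328×10⁻¹⁷ J + 1.431×10⁻¹⁶ J ≈ 1.564×10⁻¹⁶ J.
v_f = √(2·1.564×10⁻¹⁶/1.3×10⁻²⁶) ≈ 1.55×10⁵ m/s.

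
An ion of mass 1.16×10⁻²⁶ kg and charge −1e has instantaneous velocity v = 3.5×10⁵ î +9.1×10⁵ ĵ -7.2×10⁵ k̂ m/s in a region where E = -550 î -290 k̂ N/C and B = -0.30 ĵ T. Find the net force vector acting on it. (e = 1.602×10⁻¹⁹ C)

v×B = (-2.16×10⁵, 0, -1.05×10⁵) N/C.
E + v×B = (-2.17×10⁵, 0, -1.05×10⁵) N/C.
F = q(E + v×B) = (−1.602×10⁻¹⁹ C)·(-2.17×10⁵, 0, -1.05×10⁵) = (3.47×10⁻¹⁴, 0, 1.69×10⁻¹⁴) N.

F ≈ (3.47×10⁻¹⁴, 0, 1.69×10⁻¹⁴) N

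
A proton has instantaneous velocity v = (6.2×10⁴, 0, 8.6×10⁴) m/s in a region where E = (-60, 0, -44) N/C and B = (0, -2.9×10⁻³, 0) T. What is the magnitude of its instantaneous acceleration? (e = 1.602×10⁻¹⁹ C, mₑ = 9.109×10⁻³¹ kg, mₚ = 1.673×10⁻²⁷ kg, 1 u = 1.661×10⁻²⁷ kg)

|a| ≈ 2.81×10¹⁰ m/s²

v×B = (249, 0, -180) N/C.
E + v×B = (189, 0, -224) N/C.
F = q(E + v×B) = (1.602×10⁻¹⁹ C)·(189, 0, -224) = (3.03×10⁻¹⁷, 0, -3.59×10⁻¹⁷) N.
|a| = |F|/m = 4.697×10⁻¹⁷/1.673×10⁻²⁷ ≈ 2.81×10¹⁰ m/s².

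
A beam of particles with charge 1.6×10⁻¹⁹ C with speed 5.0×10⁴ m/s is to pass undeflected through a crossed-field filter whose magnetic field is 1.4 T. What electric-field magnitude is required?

For straight-line motion qE = qvB, so E = vB.
E = 5.0×10⁴ × 1.4 = 7.0×10⁴ V/m.

E = 7.0×10⁴ V/m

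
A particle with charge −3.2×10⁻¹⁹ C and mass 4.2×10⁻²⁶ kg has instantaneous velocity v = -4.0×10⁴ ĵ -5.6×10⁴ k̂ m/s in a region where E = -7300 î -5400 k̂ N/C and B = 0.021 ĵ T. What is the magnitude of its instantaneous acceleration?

v×B = (1180, 0, 0) N/C.
E + v×B = (-6120, 0, -5400) N/C.
F = q(E + v×B) = (−3.2×10⁻¹⁹ C)·(-6120, 0, -5400) = (1.96×10⁻¹⁵, 0, 1.73×10⁻¹⁵) N.
|a| = |F|/m = 2.613×10⁻¹⁵/4.2×10⁻²⁶ ≈ 6.22×10¹⁰ m/s².

|a| ≈ 6.22×10¹⁰ m/s²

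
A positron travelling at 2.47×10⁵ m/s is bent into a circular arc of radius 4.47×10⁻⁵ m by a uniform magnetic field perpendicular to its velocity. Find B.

B ≈ 0.0314 T

From |q|vB = mv²/r, B = mv/(|q|r).
B = (9.109×10⁻³¹)(2.47×10⁵)/((1.602×10⁻¹⁹)(4.47×10⁻⁵)) ≈ 0.0314 T.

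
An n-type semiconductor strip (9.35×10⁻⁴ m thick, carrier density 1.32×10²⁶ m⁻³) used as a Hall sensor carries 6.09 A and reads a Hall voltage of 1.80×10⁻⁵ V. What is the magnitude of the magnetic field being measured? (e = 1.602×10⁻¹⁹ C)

B ≈ 0.0584 T

From V_H = IB/(n e t), B = V_H n e t / I.
B = (1.80×10⁻⁵)(1.32×10²⁶)(1.602×10⁻¹⁹)(9.35×10⁻⁴)/6.09 ≈ 0.0584 T.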